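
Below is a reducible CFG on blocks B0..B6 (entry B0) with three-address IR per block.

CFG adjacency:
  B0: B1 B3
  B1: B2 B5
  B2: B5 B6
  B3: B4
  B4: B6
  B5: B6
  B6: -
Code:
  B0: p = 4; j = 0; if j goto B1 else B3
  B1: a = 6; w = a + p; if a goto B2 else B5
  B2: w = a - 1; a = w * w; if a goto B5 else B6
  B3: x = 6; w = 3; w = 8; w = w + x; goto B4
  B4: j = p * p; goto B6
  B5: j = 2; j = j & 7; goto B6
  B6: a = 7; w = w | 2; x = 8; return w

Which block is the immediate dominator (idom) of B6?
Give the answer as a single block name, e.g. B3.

Answer: B0

Derivation:
idom tree: B1←B0 B2←B1 B3←B0 B4←B3 B5←B1 B6←B0
Dom at joins:
  B5: preds {B1,B2}: {B0,B1} ∩ {B0,B1,B2} = {B0,B1}; idom=B1
  B6: preds {B2,B4,B5}: {B0,B1,B2} ∩ {B0,B3,B4} ∩ {B0,B1,B5} = {B0}; idom=B0

idom(B6) = B0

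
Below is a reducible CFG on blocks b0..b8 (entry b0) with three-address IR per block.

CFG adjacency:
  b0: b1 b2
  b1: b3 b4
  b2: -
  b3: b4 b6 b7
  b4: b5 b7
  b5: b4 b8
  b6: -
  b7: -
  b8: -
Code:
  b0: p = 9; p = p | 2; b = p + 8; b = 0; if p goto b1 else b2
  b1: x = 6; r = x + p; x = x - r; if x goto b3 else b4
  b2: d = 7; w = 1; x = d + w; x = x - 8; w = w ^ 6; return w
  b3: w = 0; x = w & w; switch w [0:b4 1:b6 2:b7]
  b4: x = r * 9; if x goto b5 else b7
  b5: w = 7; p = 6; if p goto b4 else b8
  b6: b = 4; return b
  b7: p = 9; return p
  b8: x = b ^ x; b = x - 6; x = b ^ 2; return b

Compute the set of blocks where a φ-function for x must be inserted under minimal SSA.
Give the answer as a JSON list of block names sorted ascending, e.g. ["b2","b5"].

Answer: ["b4", "b7"]

Working:
idom tree: b1←b0 b2←b0 b3←b1 b4←b1 b5←b4 b6←b3 b7←b1 b8←b5
Dom∩ at merges:
  b4: preds {b1,b3,b5}: {b0,b1} ∩ {b0,b1,b3} ∩ {b0,b1,b4,b5} = {b0,b1}; idom=b1
  b7: preds {b3,b4}: {b0,b1,b3} ∩ {b0,b1,b4} = {b0,b1}; idom=b1

DF walk-up:
  join b4 pred b1: · stop@b1
  join b4 pred b3: b3 stop@b1
  join b4 pred b5: b5→b4 stop@b1
  join b7 pred b3: b3 stop@b1
  join b7 pred b4: b4 stop@b1
  b0: DF=∅
  b1: DF=∅
  b2: DF=∅
  b3: DF={b4,b7}
  b4: DF={b4,b7}
  b5: DF={b4}
  b6: DF=∅
  b7: DF=∅
  b8: DF=∅

φ for x: defs {b1,b2,b3,b4,b8}
  DF⁺ = {b4,b7}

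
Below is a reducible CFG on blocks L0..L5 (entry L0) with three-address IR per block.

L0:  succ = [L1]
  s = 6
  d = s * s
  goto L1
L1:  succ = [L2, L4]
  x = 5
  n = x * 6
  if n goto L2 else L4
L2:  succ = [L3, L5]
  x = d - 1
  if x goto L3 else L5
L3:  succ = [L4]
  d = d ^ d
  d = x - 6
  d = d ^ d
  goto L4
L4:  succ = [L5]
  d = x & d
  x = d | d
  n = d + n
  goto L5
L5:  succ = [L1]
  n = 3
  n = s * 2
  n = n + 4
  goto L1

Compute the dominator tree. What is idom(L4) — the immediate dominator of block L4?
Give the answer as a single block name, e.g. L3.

idom tree: L1←L0 L2←L1 L3←L2 L4←L1 L5←L1
Dom∩ at merges:
  L1: preds {L0,L5}: {L0} ∩ {L0,L1,L5} = {L0}; idom=L0
  L4: preds {L1,L3}: {L0,L1} ∩ {L0,L1,L2,L3} = {L0,L1}; idom=L1
  L5: preds {L2,L4}: {L0,L1,L2} ∩ {L0,L1,L4} = {L0,L1}; idom=L1

idom(L4) = L1

Answer: L1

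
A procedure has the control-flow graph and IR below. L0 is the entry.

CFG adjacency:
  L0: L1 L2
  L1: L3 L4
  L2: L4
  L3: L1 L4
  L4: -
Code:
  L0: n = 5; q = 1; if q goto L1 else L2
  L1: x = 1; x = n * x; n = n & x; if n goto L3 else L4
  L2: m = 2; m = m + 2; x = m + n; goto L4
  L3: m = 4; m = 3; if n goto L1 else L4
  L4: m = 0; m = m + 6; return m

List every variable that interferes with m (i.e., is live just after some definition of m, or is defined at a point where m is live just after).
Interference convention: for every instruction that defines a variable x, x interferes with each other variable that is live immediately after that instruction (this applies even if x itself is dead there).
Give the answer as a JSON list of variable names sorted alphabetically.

Block summaries:
  L0: {n,q} / ∅
  L1: {n,x} / {n}
  L2: {m,x} / {n}
  L3: {m} / {n}
  L4: {m} / ∅

Live sets:
  live L0: ∅→{n}
  live L1: {n}→{n}
  live L2: {n}→∅
  live L3: {n}→{n}
  live L4: ∅→∅

Interfere edges:
  m↔{n}
  n↔{m,q,x}
  q↔{n}
  x↔{n}

N(m) = ["n"]

Answer: ["n"]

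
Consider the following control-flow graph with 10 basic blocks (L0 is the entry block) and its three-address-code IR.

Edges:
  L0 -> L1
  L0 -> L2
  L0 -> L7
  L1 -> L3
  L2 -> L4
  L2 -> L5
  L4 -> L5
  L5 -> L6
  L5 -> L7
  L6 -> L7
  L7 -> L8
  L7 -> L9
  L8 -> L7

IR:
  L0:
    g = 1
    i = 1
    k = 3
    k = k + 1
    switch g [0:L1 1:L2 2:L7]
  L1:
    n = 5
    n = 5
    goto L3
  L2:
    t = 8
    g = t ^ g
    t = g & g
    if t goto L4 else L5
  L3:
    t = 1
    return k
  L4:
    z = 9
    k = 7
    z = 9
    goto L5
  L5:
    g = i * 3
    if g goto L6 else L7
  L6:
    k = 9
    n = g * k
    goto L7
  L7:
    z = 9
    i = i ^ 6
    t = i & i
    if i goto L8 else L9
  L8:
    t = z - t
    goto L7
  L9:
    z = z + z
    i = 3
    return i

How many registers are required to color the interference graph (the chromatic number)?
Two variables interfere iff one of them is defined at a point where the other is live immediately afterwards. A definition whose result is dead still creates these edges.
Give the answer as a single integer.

Per-block:
  L0: {g,i,k} / ∅
  L1: {n} / ∅
  L2: {g,t} / {g}
  L3: {t} / {k}
  L4: {k,z} / ∅
  L5: {g} / {i}
  L6: {k,n} / {g}
  L7: {i,t,z} / {i}
  L8: {t} / {t,z}
  L9: {i,z} / {z}

Live sets:
  L0: in=∅ out={g,i,k}
  L1: in={k} out={k}
  L2: in={g,i} out={i}
  L3: in={k} out=∅
  L4: in={i} out={i}
  L5: in={i} out={g,i}
  L6: in={g,i} out={i}
  L7: in={i} out={i,t,z}
  L8: in={i,t,z} out={i}
  L9: in={z} out=∅

Conflict graph:
  g↔{i,k,t}
  i↔{g,k,n,t,z}
  k↔{g,i,n,t}
  n↔{i,k}
  t↔{g,i,k,z}
  z↔{i,t}

Chromatic number:
  {g,i,k,t} pairwise interfere (4-clique) ⇒ χ ≥ 4
  4-colouring: r0={i}  r1={k,z}  r2={n,t}  r3={g}
  χ = 4

Answer: 4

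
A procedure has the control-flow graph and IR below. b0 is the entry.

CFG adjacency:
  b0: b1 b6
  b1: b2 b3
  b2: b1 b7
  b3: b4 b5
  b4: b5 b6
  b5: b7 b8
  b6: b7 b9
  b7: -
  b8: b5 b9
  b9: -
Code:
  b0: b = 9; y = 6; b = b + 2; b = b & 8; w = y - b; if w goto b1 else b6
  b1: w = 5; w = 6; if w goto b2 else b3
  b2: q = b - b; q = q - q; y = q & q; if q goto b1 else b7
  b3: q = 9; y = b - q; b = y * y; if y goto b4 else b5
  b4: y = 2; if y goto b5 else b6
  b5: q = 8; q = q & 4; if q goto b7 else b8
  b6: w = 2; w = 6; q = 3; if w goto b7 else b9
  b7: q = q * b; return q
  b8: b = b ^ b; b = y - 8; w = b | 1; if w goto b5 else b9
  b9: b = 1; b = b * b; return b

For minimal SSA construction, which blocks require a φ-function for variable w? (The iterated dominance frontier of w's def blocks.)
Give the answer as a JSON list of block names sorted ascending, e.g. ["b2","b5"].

idom tree: b1←b0 b2←b1 b3←b1 b4←b3 b5←b3 b6←b0 b7←b0 b8←b5 b9←b0
Dom∩ at merges:
  b1: preds {b0,b2}: {b0} ∩ {b0,b1,b2} = {b0}; idom=b0
  b5: preds {b3,b4,b8}: {b0,b1,b3} ∩ {b0,b1,b3,b4} ∩ {b0,b1,b3,b5,b8} = {b0,b1,b3}; idom=b3
  b6: preds {b0,b4}: {b0} ∩ {b0,b1,b3,b4} = {b0}; idom=b0
  b7: preds {b2,b5,b6}: {b0,b1,b2} ∩ {b0,b1,b3,b5} ∩ {b0,b6} = {b0}; idom=b0
  b9: preds {b6,b8}: {b0,b6} ∩ {b0,b1,b3,b5,b8} = {b0}; idom=b0

DF derivation:
  join b1 pred b0: · stop@b0
  join b1 pred b2: b2→b1 stop@b0
  join b5 pred b3: · stop@b3
  join b5 pred b4: b4 stop@b3
  join b5 pred b8: b8→b5 stop@b3
  join b6 pred b0: · stop@b0
  join b6 pred b4: b4→b3→b1 stop@b0
  join b7 pred b2: b2→b1 stop@b0
  join b7 pred b5: b5→b3→b1 stop@b0
  join b7 pred b6: b6 stop@b0
  join b9 pred b6: b6 stop@b0
  join b9 pred b8: b8→b5→b3→b1 stop@b0
  DF(b0)=∅
  DF(b1)={b1,b6,b7,b9}
  DF(b2)={b1,b7}
  DF(b3)={b6,b7,b9}
  DF(b4)={b5,b6}
  DF(b5)={b5,b7,b9}
  DF(b6)={b7,b9}
  DF(b7)=∅
  DF(b8)={b5,b9}
  DF(b9)=∅

φ for w: defs {b0,b1,b6,b8}
  DF⁺ = {b1,b5,b6,b7,b9}

Answer: ["b1", "b5", "b6", "b7", "b9"]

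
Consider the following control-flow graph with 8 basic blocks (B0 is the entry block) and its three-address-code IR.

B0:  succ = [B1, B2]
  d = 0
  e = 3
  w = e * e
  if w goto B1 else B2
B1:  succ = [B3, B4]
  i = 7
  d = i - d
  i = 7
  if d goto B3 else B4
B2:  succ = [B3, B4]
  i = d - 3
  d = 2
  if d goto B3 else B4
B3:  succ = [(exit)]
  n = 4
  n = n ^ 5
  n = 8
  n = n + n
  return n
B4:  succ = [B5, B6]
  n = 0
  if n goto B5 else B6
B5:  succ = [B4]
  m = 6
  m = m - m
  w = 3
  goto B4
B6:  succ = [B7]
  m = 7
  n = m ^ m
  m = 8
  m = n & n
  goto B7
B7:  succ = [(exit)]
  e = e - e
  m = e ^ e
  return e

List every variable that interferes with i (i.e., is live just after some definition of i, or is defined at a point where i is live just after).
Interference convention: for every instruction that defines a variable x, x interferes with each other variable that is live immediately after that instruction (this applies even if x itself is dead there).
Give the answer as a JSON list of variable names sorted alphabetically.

Answer: ["d", "e"]

Analysis:
Block summaries:
  B0: {d,e,w} / ∅
  B1: {d,i} / {d}
  B2: {d,i} / {d}
  B3: {n} / ∅
  B4: {n} / ∅
  B5: {m,w} / ∅
  B6: {m,n} / ∅
  B7: {e,m} / {e}

Backward fixpoint:
  live B0: ∅→{d,e}
  live B1: {d,e}→{e}
  live B2: {d,e}→{e}
  live B3: ∅→∅
  live B4: {e}→{e}
  live B5: {e}→{e}
  live B6: {e}→{e}
  live B7: {e}→∅

Conflict graph:
  d — {e,i,w}
  e — {d,i,m,n,w}
  i — {d,e}
  m — {e,n}
  n — {e,m}
  w — {d,e}

N(i) = ["d", "e"]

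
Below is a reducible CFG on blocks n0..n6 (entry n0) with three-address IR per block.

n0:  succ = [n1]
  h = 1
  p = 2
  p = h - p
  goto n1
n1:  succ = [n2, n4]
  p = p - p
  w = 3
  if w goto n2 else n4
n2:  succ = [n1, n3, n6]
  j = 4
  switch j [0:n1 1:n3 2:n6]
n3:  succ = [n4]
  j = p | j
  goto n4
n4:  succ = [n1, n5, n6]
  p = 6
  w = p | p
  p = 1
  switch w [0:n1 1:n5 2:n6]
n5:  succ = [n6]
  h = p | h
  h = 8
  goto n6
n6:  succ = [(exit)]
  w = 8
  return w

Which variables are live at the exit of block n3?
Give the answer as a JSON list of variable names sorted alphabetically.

Answer: ["h"]

Derivation:
Block summaries:
  n0 def {h,p} use ∅
  n1 def {p,w} use {p}
  n2 def {j} use ∅
  n3 def {j} use {j,p}
  n4 def {p,w} use ∅
  n5 def {h} use {h,p}
  n6 def {w} use ∅

Live sets:
  n0: in=∅ out={h,p}
  n1: in={h,p} out={h,p}
  n2: in={h,p} out={h,j,p}
  n3: in={h,j,p} out={h}
  n4: in={h} out={h,p}
  n5: in={h,p} out=∅
  n6: in=∅ out=∅

live-out(n3) = ["h"]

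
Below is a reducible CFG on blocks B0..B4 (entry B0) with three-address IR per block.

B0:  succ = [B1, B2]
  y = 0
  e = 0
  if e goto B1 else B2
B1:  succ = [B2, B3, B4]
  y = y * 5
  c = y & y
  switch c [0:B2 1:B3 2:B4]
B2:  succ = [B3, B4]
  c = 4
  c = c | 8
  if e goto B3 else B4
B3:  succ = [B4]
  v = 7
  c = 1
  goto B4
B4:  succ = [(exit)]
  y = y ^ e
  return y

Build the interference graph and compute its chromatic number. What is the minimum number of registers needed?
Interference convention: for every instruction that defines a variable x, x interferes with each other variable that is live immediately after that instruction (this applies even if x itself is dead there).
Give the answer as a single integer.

def/use:
  B0: def={e,y} ue=∅
  B1: def={c,y} ue={y}
  B2: def={c} ue={e}
  B3: def={c,v} ue=∅
  B4: def={y} ue={e,y}

Backward fixpoint:
  live B0: ∅→{e,y}
  live B1: {e,y}→{e,y}
  live B2: {e,y}→{e,y}
  live B3: {e,y}→{e,y}
  live B4: {e,y}→∅

Interference:
  c — {e,y}
  e — {c,v,y}
  v — {e,y}
  y — {c,e,v}

Chromatic number:
  clique {c,e,y} ⇒ need ≥ 3
  3-colouring: r0={e}  r1={y}  r2={c,v}
  χ = 3

Answer: 3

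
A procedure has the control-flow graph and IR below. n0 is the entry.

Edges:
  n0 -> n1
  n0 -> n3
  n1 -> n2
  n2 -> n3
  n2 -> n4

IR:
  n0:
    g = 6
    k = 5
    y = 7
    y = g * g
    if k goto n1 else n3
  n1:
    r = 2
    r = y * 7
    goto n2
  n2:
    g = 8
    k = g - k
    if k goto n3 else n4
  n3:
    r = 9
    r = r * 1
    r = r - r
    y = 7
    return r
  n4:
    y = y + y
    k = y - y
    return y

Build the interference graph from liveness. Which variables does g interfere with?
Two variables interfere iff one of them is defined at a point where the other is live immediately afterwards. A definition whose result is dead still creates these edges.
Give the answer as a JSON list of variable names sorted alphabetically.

Answer: ["k", "y"]

Analysis:
Block summaries:
  n0: def={g,k,y} ue=∅
  n1: def={r} ue={y}
  n2: def={g,k} ue={k}
  n3: def={r,y} ue=∅
  n4: def={k,y} ue={y}

Live sets:
  n0: in=∅ out={k,y}
  n1: in={k,y} out={k,y}
  n2: in={k,y} out={y}
  n3: in=∅ out=∅
  n4: in={y} out=∅

Conflict graph:
  g↔{k,y}
  k↔{g,r,y}
  r↔{k,y}
  y↔{g,k,r}

N(g) = ["k", "y"]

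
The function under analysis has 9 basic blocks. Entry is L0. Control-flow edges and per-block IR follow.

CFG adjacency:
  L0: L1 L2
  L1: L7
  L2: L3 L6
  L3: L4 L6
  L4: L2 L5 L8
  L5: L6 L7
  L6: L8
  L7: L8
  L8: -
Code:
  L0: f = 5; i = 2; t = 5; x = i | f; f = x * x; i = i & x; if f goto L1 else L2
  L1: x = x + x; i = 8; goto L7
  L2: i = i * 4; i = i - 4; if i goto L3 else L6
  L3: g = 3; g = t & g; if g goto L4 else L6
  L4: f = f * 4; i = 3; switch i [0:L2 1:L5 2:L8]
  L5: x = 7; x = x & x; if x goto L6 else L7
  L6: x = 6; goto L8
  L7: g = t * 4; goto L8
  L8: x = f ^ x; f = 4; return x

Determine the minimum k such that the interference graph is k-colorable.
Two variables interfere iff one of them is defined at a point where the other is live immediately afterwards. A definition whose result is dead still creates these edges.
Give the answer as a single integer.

Answer: 4

Analysis:
Per-block:
  L0: def={f,i,t,x} ue=∅
  L1: def={i,x} ue={x}
  L2: def={i} ue={i}
  L3: def={g} ue={t}
  L4: def={f,i} ue={f}
  L5: def={x} ue=∅
  L6: def={x} ue=∅
  L7: def={g} ue={t}
  L8: def={f,x} ue={f,x}

Live sets:
  L0: in=∅ out={f,i,t,x}
  L1: in={f,t,x} out={f,t,x}
  L2: in={f,i,t,x} out={f,t,x}
  L3: in={f,t,x} out={f,t,x}
  L4: in={f,t,x} out={f,i,t,x}
  L5: in={f,t} out={f,t,x}
  L6: in={f} out={f,x}
  L7: in={f,t,x} out={f,x}
  L8: in={f,x} out=∅

Conflict graph:
  f: {g,i,t,x}
  g: {f,t,x}
  i: {f,t,x}
  t: {f,g,i,x}
  x: {f,g,i,t}

Registers:
  lower bound: {f,g,t,x} mutually conflict ⇒ χ ≥ 4
  assign f→r0 g→r3 i→r3 t→r1 x→r2 — no edge inside a register ⇒ χ ≤ 4
  χ = 4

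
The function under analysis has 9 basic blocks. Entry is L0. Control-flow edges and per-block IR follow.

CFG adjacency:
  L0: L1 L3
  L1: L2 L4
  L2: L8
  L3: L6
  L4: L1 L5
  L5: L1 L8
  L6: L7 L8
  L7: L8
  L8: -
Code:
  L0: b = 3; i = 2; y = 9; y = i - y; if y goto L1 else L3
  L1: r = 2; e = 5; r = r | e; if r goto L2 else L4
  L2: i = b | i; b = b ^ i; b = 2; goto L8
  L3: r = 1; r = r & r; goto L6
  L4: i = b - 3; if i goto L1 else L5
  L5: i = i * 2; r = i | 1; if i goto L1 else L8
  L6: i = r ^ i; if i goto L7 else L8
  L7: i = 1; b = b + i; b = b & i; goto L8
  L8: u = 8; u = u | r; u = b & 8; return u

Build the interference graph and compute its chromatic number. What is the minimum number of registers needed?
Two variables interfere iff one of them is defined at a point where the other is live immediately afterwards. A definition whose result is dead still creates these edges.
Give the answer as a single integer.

Answer: 4

Working:
Per-block:
  L0: def={b,i,y} ue=∅
  L1: def={e,r} ue=∅
  L2: def={b,i} ue={b,i}
  L3: def={r} ue=∅
  L4: def={i} ue={b}
  L5: def={i,r} ue={i}
  L6: def={i} ue={i,r}
  L7: def={b,i} ue={b}
  L8: def={u} ue={b,r}

Live sets:
  live L0: ∅→{b,i}
  live L1: {b,i}→{b,i,r}
  live L2: {b,i,r}→{b,r}
  live L3: {b,i}→{b,i,r}
  live L4: {b}→{b,i}
  live L5: {b,i}→{b,i,r}
  live L6: {b,i,r}→{b,r}
  live L7: {b,r}→{b,r}
  live L8: {b,r}→∅

Interference:
  b — {e,i,r,u,y}
  e — {b,i,r}
  i — {b,e,r,y}
  r — {b,e,i,u}
  u — {b,r}
  y — {b,i}

Colouring:
  {b,e,i,r} pairwise interfere (4-clique) ⇒ χ ≥ 4
  assign b→c0 e→c3 i→c1 r→c2 u→c1 y→c2 — no edge inside a register ⇒ χ ≤ 4
  χ = 4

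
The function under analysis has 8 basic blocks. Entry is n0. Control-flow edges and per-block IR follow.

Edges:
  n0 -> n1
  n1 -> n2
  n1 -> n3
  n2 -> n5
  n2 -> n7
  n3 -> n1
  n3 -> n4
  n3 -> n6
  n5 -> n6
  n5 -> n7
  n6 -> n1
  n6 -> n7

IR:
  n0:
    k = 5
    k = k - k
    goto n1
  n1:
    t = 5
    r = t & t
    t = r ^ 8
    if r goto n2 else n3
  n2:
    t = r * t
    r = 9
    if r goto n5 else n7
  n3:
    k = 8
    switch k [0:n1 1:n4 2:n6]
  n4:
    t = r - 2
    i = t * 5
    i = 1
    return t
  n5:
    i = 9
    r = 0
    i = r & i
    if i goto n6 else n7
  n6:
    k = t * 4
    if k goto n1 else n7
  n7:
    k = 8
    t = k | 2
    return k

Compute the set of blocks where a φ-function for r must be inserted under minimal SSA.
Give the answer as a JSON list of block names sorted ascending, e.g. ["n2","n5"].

idom tree: n1←n0 n2←n1 n3←n1 n4←n3 n5←n2 n6←n1 n7←n1
Dom∩ at merges:
  n1: preds {n0,n3,n6}: {n0} ∩ {n0,n1,n3} ∩ {n0,n1,n6} = {n0}; idom=n0
  n6: preds {n3,n5}: {n0,n1,n3} ∩ {n0,n1,n2,n5} = {n0,n1}; idom=n1
  n7: preds {n2,n5,n6}: {n0,n1,n2} ∩ {n0,n1,n2,n5} ∩ {n0,n1,n6} = {n0,n1}; idom=n1

DF walk-up:
  join n1 pred n0: · stop@n0
  join n1 pred n3: n3→n1 stop@n0
  join n1 pred n6: n6→n1 stop@n0
  join n6 pred n3: n3 stop@n1
  join n6 pred n5: n5→n2 stop@n1
  join n7 pred n2: n2 stop@n1
  join n7 pred n5: n5→n2 stop@n1
  join n7 pred n6: n6 stop@n1
  n0 → ∅
  n1 → {n1}
  n2 → {n6,n7}
  n3 → {n1,n6}
  n4 → ∅
  n5 → {n6,n7}
  n6 → {n1,n7}
  n7 → ∅

φ for r: defs {n1,n2,n5}
  DF⁺ = {n1,n6,n7}

Answer: ["n1", "n6", "n7"]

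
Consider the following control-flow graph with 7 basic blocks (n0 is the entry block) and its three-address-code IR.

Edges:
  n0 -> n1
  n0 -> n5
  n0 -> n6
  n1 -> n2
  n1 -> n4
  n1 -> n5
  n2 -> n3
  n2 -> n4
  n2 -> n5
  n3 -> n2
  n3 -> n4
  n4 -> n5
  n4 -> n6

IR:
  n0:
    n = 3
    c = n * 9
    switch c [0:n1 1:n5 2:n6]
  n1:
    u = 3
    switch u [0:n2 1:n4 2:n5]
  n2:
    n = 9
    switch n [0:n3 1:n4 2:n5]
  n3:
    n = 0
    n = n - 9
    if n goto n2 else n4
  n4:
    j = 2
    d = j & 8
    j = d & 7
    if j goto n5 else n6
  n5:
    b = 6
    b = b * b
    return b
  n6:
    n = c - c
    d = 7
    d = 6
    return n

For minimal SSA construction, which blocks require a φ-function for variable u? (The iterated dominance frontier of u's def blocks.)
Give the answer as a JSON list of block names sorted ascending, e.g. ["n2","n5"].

Answer: ["n5", "n6"]

Derivation:
idom tree: n1←n0 n2←n1 n3←n2 n4←n1 n5←n0 n6←n0
Dom∩ at merges:
  n2: preds {n1,n3}: {n0,n1} ∩ {n0,n1,n2,n3} = {n0,n1}; idom=n1
  n4: preds {n1,n2,n3}: {n0,n1} ∩ {n0,n1,n2} ∩ {n0,n1,n2,n3} = {n0,n1}; idom=n1
  n5: preds {n0,n1,n2,n4}: {n0} ∩ {n0,n1} ∩ {n0,n1,n2} ∩ {n0,n1,n4} = {n0}; idom=n0
  n6: preds {n0,n4}: {n0} ∩ {n0,n1,n4} = {n0}; idom=n0

Frontier:
  n2←n1: walk · to n1
  n2←n3: walk n3→n2 to n1
  n4←n1: walk · to n1
  n4←n2: walk n2 to n1
  n4←n3: walk n3→n2 to n1
  n5←n0: walk · to n0
  n5←n1: walk n1 to n0
  n5←n2: walk n2→n1 to n0
  n5←n4: walk n4→n1 to n0
  n6←n0: walk · to n0
  n6←n4: walk n4→n1 to n0
  n0: DF=∅
  n1: DF={n5,n6}
  n2: DF={n2,n4,n5}
  n3: DF={n2,n4}
  n4: DF={n5,n6}
  n5: DF=∅
  n6: DF=∅

φ for u: defs {n1}
  DF⁺ = {n5,n6}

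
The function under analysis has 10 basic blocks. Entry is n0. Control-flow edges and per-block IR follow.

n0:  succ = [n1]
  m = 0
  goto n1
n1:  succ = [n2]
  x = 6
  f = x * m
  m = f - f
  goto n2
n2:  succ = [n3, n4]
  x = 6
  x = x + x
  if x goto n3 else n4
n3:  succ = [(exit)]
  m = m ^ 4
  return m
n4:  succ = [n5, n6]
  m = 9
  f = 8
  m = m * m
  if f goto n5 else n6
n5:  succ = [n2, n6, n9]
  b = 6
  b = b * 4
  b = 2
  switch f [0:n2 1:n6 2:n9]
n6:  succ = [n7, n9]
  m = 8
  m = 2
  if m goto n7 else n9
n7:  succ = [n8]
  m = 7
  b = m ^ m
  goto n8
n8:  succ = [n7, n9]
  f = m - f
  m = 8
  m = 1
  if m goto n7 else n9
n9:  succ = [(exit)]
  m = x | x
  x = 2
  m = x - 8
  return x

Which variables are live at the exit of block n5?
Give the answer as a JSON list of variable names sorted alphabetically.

Answer: ["f", "m", "x"]

Analysis:
Block summaries:
  n0: def={m} ue=∅
  n1: def={f,m,x} ue={m}
  n2: def={x} ue=∅
  n3: def={m} ue={m}
  n4: def={f,m} ue=∅
  n5: def={b} ue={f}
  n6: def={m} ue=∅
  n7: def={b,m} ue=∅
  n8: def={f,m} ue={f,m}
  n9: def={m,x} ue={x}

Live sets:
  live n0: ∅→{m}
  live n1: {m}→{m}
  live n2: {m}→{m,x}
  live n3: {m}→∅
  live n4: {x}→{f,m,x}
  live n5: {f,m,x}→{f,m,x}
  live n6: {f,x}→{f,x}
  live n7: {f,x}→{f,m,x}
  live n8: {f,m,x}→{f,x}
  live n9: {x}→∅

live-out(n5) = ["f", "m", "x"]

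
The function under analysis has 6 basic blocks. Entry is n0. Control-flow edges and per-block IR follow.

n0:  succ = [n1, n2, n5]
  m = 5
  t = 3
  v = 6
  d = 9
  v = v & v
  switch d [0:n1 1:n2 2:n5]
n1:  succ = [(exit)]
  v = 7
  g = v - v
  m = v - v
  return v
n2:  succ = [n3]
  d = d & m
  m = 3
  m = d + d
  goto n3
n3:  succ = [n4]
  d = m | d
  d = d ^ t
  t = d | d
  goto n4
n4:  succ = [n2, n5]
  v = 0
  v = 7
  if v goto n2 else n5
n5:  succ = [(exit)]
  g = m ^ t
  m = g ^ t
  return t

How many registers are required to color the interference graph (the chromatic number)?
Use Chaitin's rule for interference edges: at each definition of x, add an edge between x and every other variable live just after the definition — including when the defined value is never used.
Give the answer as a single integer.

Answer: 4

Analysis:
def/use:
  n0 def {d,m,t,v} use ∅
  n1 def {g,m,v} use ∅
  n2 def {d,m} use {d,m}
  n3 def {d,t} use {d,m,t}
  n4 def {v} use ∅
  n5 def {g,m} use {m,t}

Live sets:
  live n0: ∅→{d,m,t}
  live n1: ∅→∅
  live n2: {d,m,t}→{d,m,t}
  live n3: {d,m,t}→{d,m,t}
  live n4: {d,m,t}→{d,m,t}
  live n5: {m,t}→∅

Interference:
  d: {m,t,v}
  g: {t,v}
  m: {d,t,v}
  t: {d,g,m,v}
  v: {d,g,m,t}

Colouring:
  clique {d,m,t,v} ⇒ need ≥ 4
  4-colouring: R0={t}  R1={v}  R2={d,g}  R3={m}
  χ = 4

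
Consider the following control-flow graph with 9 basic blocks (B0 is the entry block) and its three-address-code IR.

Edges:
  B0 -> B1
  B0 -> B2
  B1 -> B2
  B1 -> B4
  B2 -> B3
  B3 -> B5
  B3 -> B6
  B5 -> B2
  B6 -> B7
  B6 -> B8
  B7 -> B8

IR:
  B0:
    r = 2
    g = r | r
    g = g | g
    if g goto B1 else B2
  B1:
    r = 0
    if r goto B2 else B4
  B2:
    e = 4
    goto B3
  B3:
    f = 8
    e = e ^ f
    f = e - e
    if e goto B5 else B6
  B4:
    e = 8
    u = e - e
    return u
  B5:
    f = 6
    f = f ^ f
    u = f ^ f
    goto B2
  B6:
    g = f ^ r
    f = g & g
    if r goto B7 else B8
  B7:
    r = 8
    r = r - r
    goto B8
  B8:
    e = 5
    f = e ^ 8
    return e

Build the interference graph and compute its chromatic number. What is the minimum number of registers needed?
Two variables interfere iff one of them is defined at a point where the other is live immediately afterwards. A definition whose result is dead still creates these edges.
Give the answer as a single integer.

Answer: 3

Analysis:
Block summaries:
  B0: {g,r} / ∅
  B1: {r} / ∅
  B2: {e} / ∅
  B3: {e,f} / {e}
  B4: {e,u} / ∅
  B5: {f,u} / ∅
  B6: {f,g} / {f,r}
  B7: {r} / ∅
  B8: {e,f} / ∅

Liveness:
  live B0: ∅→{r}
  live B1: ∅→{r}
  live B2: {r}→{e,r}
  live B3: {e,r}→{f,r}
  live B4: ∅→∅
  live B5: {r}→{r}
  live B6: {f,r}→∅
  live B7: ∅→∅
  live B8: ∅→∅

Conflict graph:
  e: {f,r}
  f: {e,r}
  g: {r}
  r: {e,f,g,u}
  u: {r}

Registers:
  clique {e,f,r} ⇒ need ≥ 3
  assign e→R1 f→R2 g→R1 r→R0 u→R1 — no edge inside a register ⇒ χ ≤ 3
  χ = 3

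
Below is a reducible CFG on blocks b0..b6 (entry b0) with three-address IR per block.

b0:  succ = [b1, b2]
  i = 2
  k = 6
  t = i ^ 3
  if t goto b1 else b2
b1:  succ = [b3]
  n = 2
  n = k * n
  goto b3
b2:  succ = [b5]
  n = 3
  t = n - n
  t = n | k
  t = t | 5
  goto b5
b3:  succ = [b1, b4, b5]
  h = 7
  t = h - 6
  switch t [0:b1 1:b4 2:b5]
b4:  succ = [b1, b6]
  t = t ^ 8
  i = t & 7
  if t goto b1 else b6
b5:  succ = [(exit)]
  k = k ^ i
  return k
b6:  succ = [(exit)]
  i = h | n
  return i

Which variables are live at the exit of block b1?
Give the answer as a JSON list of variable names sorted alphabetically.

def/use:
  b0 def {i,k,t} use ∅
  b1 def {n} use {k}
  b2 def {n,t} use {k}
  b3 def {h,t} use ∅
  b4 def {i,t} use {t}
  b5 def {k} use {i,k}
  b6 def {i} use {h,n}

Live sets:
  b0: in=∅ out={i,k}
  b1: in={i,k} out={i,k,n}
  b2: in={i,k} out={i,k}
  b3: in={i,k,n} out={h,i,k,n,t}
  b4: in={h,k,n,t} out={h,i,k,n}
  b5: in={i,k} out=∅
  b6: in={h,n} out=∅

live-out(b1) = ["i", "k", "n"]

Answer: ["i", "k", "n"]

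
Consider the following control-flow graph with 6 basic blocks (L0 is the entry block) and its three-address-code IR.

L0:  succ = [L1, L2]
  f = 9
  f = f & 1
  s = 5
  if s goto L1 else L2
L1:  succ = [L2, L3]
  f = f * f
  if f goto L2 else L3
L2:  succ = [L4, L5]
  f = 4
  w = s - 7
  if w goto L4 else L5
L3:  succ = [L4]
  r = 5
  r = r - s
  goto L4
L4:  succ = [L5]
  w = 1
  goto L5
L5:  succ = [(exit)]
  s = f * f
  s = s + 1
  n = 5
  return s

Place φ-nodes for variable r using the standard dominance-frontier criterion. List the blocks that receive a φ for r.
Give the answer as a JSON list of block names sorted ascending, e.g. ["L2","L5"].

Answer: ["L4", "L5"]

Analysis:
idom tree: L1←L0 L2←L0 L3←L1 L4←L0 L5←L0
Join-block Dom:
  L2: preds {L0,L1}: {L0} ∩ {L0,L1} = {L0}; idom=L0
  L4: preds {L2,L3}: {L0,L2} ∩ {L0,L1,L3} = {L0}; idom=L0
  L5: preds {L2,L4}: {L0,L2} ∩ {L0,L4} = {L0}; idom=L0

Frontier:
  join L2 pred L0: · stop@L0
  join L2 pred L1: L1 stop@L0
  join L4 pred L2: L2 stop@L0
  join L4 pred L3: L3→L1 stop@L0
  join L5 pred L2: L2 stop@L0
  join L5 pred L4: L4 stop@L0
  L0 → ∅
  L1 → {L2,L4}
  L2 → {L4,L5}
  L3 → {L4}
  L4 → {L5}
  L5 → ∅

φ for r: defs {L3}
  DF⁺ = {L4,L5}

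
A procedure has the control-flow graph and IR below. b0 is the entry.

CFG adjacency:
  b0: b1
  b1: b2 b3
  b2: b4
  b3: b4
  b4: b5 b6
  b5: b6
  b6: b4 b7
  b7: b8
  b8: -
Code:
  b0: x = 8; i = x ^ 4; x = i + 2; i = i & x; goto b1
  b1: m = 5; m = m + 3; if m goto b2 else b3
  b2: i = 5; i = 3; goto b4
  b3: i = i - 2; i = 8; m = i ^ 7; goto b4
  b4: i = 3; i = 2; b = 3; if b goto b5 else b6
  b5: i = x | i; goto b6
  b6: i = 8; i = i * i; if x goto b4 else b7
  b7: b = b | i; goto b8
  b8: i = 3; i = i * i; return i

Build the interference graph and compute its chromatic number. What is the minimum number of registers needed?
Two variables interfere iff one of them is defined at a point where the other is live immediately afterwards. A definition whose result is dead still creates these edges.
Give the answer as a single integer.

Answer: 3

Analysis:
Per-block:
  b0: {i,x} / ∅
  b1: {m} / ∅
  b2: {i} / ∅
  b3: {i,m} / {i}
  b4: {b,i} / ∅
  b5: {i} / {i,x}
  b6: {i} / {x}
  b7: {b} / {b,i}
  b8: {i} / ∅

Backward fixpoint:
  b0: in=∅ out={i,x}
  b1: in={i,x} out={i,x}
  b2: in={x} out={x}
  b3: in={i,x} out={x}
  b4: in={x} out={b,i,x}
  b5: in={b,i,x} out={b,x}
  b6: in={b,x} out={b,i,x}
  b7: in={b,i} out=∅
  b8: in=∅ out=∅

Interfere edges:
  b↔{i,x}
  i↔{b,m,x}
  m↔{i,x}
  x↔{b,i,m}

Colouring:
  {b,i,x} pairwise interfere (3-clique) ⇒ χ ≥ 3
  3-colouring: R0={i}  R1={x}  R2={b,m}
  χ = 3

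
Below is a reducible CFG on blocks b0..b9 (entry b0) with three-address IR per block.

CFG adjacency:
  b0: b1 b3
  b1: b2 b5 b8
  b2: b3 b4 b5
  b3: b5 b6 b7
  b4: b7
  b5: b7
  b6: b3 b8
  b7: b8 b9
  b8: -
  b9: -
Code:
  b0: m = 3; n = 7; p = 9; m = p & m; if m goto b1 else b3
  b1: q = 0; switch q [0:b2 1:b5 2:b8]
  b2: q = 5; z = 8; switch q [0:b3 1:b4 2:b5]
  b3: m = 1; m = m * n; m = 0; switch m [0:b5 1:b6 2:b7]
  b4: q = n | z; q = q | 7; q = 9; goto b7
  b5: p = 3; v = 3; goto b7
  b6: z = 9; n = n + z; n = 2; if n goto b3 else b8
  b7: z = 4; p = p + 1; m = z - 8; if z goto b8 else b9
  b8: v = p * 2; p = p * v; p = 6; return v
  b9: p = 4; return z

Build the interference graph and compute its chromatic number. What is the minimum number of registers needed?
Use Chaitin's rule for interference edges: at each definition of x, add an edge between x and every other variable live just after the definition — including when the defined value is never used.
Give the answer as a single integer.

Answer: 4

Working:
def/use:
  b0: {m,n,p} / ∅
  b1: {q} / ∅
  b2: {q,z} / ∅
  b3: {m} / {n}
  b4: {q} / {n,z}
  b5: {p,v} / ∅
  b6: {n,z} / {n}
  b7: {m,p,z} / {p}
  b8: {p,v} / {p}
  b9: {p} / {z}

Backward fixpoint:
  b0 li=∅ lo={n,p}
  b1 li={n,p} lo={n,p}
  b2 li={n,p} lo={n,p,z}
  b3 li={n,p} lo={n,p}
  b4 li={n,p,z} lo={p}
  b5 li=∅ lo={p}
  b6 li={n,p} lo={n,p}
  b7 li={p} lo={p,z}
  b8 li={p} lo=∅
  b9 li={z} lo=∅

Conflict graph:
  m↔{n,p,z}
  n↔{m,p,q,z}
  p↔{m,n,q,v,z}
  q↔{n,p,z}
  v↔{p}
  z↔{m,n,p,q}

Registers:
  {m,n,p,z} pairwise interfere (4-clique) ⇒ χ ≥ 4
  4-colouring: R0={p}  R1={n,v}  R2={z}  R3={m,q}
  χ = 4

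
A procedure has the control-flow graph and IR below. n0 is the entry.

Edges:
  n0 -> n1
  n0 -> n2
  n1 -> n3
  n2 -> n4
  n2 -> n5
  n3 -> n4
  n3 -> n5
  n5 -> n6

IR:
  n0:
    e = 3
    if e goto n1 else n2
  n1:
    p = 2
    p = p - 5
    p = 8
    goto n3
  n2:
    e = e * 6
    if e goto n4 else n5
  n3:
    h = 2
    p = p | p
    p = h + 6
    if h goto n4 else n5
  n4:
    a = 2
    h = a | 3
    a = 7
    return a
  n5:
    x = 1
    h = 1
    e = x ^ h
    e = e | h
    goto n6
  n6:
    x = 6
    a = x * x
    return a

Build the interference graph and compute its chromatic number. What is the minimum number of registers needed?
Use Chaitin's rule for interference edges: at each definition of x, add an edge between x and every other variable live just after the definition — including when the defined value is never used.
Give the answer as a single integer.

def/use:
  n0: {e} / ∅
  n1: {p} / ∅
  n2: {e} / {e}
  n3: {h,p} / {p}
  n4: {a,h} / ∅
  n5: {e,h,x} / ∅
  n6: {a,x} / ∅

Live sets:
  n0: in=∅ out={e}
  n1: in=∅ out={p}
  n2: in={e} out=∅
  n3: in={p} out=∅
  n4: in=∅ out=∅
  n5: in=∅ out=∅
  n6: in=∅ out=∅

Interfere edges:
  a: ∅
  e: {h}
  h: {e,p,x}
  p: {h}
  x: {h}

Registers:
  {e,h} pairwise interfere (2-clique) ⇒ χ ≥ 2
  assign a→r0 e→r1 h→r0 p→r1 x→r1 — no edge inside a register ⇒ χ ≤ 2
  χ = 2

Answer: 2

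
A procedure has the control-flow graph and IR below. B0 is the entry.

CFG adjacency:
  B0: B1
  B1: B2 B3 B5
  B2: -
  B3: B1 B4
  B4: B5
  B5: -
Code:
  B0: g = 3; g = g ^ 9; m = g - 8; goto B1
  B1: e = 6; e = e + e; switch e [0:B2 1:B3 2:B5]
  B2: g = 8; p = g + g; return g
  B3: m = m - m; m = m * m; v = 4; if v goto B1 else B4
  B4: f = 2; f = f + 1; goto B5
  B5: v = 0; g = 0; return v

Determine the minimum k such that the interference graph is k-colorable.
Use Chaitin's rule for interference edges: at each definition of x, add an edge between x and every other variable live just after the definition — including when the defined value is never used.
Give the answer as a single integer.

def/use:
  B0: {g,m} / ∅
  B1: {e} / ∅
  B2: {g,p} / ∅
  B3: {m,v} / {m}
  B4: {f} / ∅
  B5: {g,v} / ∅

Liveness:
  B0: in=∅ out={m}
  B1: in={m} out={m}
  B2: in=∅ out=∅
  B3: in={m} out={m}
  B4: in=∅ out=∅
  B5: in=∅ out=∅

Conflict graph:
  e↔{m}
  f↔∅
  g↔{p,v}
  m↔{e,v}
  p↔{g}
  v↔{g,m}

Chromatic number:
  lower bound: {e,m} mutually conflict ⇒ χ ≥ 2
  2-colouring: R0={f,g,m}  R1={e,p,v}
  χ = 2

Answer: 2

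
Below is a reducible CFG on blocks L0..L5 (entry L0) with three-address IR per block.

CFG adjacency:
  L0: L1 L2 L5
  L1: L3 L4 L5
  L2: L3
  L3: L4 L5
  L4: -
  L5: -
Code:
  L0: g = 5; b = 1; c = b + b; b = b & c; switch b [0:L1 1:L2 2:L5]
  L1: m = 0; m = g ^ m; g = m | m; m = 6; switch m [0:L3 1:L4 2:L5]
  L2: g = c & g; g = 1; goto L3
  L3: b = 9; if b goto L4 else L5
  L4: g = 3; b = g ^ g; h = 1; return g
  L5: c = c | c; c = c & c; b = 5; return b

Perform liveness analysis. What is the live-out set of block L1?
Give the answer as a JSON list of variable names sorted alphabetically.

Answer: ["c"]

Derivation:
Block summaries:
  L0 def {b,c,g} use ∅
  L1 def {g,m} use {g}
  L2 def {g} use {c,g}
  L3 def {b} use ∅
  L4 def {b,g,h} use ∅
  L5 def {b,c} use {c}

Backward fixpoint:
  L0: in=∅ out={c,g}
  L1: in={c,g} out={c}
  L2: in={c,g} out={c}
  L3: in={c} out={c}
  L4: in=∅ out=∅
  L5: in={c} out=∅

live-out(L1) = ["c"]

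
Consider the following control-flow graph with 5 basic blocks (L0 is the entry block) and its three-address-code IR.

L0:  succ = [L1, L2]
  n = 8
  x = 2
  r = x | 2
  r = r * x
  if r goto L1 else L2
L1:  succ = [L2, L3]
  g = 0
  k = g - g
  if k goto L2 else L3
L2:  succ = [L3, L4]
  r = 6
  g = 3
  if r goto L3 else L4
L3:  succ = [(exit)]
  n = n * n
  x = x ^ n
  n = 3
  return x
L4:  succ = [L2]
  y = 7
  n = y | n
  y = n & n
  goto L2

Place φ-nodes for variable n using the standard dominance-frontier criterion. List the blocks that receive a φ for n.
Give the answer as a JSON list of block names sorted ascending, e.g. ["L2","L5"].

idom tree: L1←L0 L2←L0 L3←L0 L4←L2
Dom∩ at merges:
  L2: preds {L0,L1,L4}: {L0} ∩ {L0,L1} ∩ {L0,L2,L4} = {L0}; idom=L0
  L3: preds {L1,L2}: {L0,L1} ∩ {L0,L2} = {L0}; idom=L0

DF derivation:
  join L2 pred L0: · stop@L0
  join L2 pred L1: L1 stop@L0
  join L2 pred L4: L4→L2 stop@L0
  join L3 pred L1: L1 stop@L0
  join L3 pred L2: L2 stop@L0
  L0 → ∅
  L1 → {L2,L3}
  L2 → {L2,L3}
  L3 → ∅
  L4 → {L2}

φ for n: defs {L0,L3,L4}
  DF⁺ = {L2,L3}

Answer: ["L2", "L3"]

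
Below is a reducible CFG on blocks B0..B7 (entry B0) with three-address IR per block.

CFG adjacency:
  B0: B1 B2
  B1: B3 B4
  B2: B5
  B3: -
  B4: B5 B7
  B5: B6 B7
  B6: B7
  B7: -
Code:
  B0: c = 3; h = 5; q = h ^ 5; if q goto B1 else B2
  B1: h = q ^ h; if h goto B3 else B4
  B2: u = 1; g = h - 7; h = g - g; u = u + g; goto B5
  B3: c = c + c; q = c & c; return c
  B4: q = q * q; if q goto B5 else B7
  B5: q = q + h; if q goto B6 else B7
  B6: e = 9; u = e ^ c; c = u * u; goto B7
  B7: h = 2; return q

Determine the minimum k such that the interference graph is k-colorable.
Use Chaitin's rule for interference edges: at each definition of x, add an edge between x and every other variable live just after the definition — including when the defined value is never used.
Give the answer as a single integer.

Per-block:
  B0: {c,h,q} / ∅
  B1: {h} / {h,q}
  B2: {g,h,u} / {h}
  B3: {c,q} / {c}
  B4: {q} / {q}
  B5: {q} / {h,q}
  B6: {c,e,u} / {c}
  B7: {h} / {q}

Live sets:
  B0 li=∅ lo={c,h,q}
  B1 li={c,h,q} lo={c,h,q}
  B2 li={c,h,q} lo={c,h,q}
  B3 li={c} lo=∅
  B4 li={c,h,q} lo={c,h,q}
  B5 li={c,h,q} lo={c,q}
  B6 li={c,q} lo={q}
  B7 li={q} lo=∅

Interfere edges:
  c: {e,g,h,q,u}
  e: {c,q}
  g: {c,h,q,u}
  h: {c,g,q,u}
  q: {c,e,g,h,u}
  u: {c,g,h,q}

Registers:
  clique {c,g,h,q,u} ⇒ need ≥ 5
  assign c→R0 e→R2 g→R2 h→R3 q→R1 u→R4 — no edge inside a register ⇒ χ ≤ 5
  χ = 5

Answer: 5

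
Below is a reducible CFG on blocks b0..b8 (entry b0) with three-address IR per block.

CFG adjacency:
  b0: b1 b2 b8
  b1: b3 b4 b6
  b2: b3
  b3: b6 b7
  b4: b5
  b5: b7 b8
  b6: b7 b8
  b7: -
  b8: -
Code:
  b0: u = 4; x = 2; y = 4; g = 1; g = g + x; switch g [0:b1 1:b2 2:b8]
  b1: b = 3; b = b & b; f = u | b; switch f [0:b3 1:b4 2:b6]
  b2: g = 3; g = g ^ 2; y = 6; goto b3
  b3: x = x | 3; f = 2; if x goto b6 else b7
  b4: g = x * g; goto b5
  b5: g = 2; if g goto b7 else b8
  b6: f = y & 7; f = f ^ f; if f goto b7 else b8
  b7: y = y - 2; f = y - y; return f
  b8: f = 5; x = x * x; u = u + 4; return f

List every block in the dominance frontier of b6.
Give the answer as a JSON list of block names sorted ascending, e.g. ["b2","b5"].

Answer: ["b7", "b8"]

Derivation:
idom tree: b1←b0 b2←b0 b3←b0 b4←b1 b5←b4 b6←b0 b7←b0 b8←b0
Dom at joins:
  b3: preds {b1,b2}: {b0,b1} ∩ {b0,b2} = {b0}; idom=b0
  b6: preds {b1,b3}: {b0,b1} ∩ {b0,b3} = {b0}; idom=b0
  b7: preds {b3,b5,b6}: {b0,b3} ∩ {b0,b1,b4,b5} ∩ {b0,b6} = {b0}; idom=b0
  b8: preds {b0,b5,b6}: {b0} ∩ {b0,b1,b4,b5} ∩ {b0,b6} = {b0}; idom=b0

DF walk-up:
  join b3 pred b1: b1 stop@b0
  join b3 pred b2: b2 stop@b0
  join b6 pred b1: b1 stop@b0
  join b6 pred b3: b3 stop@b0
  join b7 pred b3: b3 stop@b0
  join b7 pred b5: b5→b4→b1 stop@b0
  join b7 pred b6: b6 stop@b0
  join b8 pred b0: · stop@b0
  join b8 pred b5: b5→b4→b1 stop@b0
  join b8 pred b6: b6 stop@b0
  b0: DF=∅
  b1: DF={b3,b6,b7,b8}
  b2: DF={b3}
  b3: DF={b6,b7}
  b4: DF={b7,b8}
  b5: DF={b7,b8}
  b6: DF={b7,b8}
  b7: DF=∅
  b8: DF=∅

DF(b6) = ["b7", "b8"]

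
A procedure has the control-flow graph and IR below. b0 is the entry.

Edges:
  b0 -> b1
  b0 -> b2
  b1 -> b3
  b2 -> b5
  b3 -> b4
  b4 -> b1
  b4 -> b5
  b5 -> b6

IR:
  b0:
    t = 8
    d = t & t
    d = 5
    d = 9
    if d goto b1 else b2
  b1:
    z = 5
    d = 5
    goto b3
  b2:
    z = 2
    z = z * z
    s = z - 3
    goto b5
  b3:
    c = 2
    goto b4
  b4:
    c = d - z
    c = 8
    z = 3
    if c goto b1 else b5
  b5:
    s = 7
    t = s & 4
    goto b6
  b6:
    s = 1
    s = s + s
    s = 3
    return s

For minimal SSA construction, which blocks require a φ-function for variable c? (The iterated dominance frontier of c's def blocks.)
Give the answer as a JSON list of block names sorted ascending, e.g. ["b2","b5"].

idom tree: b1←b0 b2←b0 b3←b1 b4←b3 b5←b0 b6←b5
Join-block Dom:
  b1: preds {b0,b4}: {b0} ∩ {b0,b1,b3,b4} = {b0}; idom=b0
  b5: preds {b2,b4}: {b0,b2} ∩ {b0,b1,b3,b4} = {b0}; idom=b0

DF walk-up:
  b1←b0: walk · to b0
  b1←b4: walk b4→b3→b1 to b0
  b5←b2: walk b2 to b0
  b5←b4: walk b4→b3→b1 to b0
  b0: DF=∅
  b1: DF={b1,b5}
  b2: DF={b5}
  b3: DF={b1,b5}
  b4: DF={b1,b5}
  b5: DF=∅
  b6: DF=∅

φ for c: defs {b3,b4}
  DF⁺ = {b1,b5}

Answer: ["b1", "b5"]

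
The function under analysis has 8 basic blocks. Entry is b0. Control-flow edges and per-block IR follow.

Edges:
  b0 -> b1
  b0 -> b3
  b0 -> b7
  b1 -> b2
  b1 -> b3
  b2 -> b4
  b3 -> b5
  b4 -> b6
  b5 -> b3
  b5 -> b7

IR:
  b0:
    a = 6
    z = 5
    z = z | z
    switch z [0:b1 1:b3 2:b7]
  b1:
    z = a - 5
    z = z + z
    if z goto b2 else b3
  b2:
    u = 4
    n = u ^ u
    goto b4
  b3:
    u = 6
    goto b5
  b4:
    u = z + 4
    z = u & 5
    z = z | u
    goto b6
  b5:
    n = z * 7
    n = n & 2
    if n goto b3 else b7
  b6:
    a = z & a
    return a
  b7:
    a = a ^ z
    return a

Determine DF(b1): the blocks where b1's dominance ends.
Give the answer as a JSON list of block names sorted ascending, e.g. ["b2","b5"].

idom tree: b1←b0 b2←b1 b3←b0 b4←b2 b5←b3 b6←b4 b7←b0
Dom at joins:
  b3: preds {b0,b1,b5}: {b0} ∩ {b0,b1} ∩ {b0,b3,b5} = {b0}; idom=b0
  b7: preds {b0,b5}: {b0} ∩ {b0,b3,b5} = {b0}; idom=b0

DF derivation:
  join b3 pred b0: · stop@b0
  join b3 pred b1: b1 stop@b0
  join b3 pred b5: b5→b3 stop@b0
  join b7 pred b0: · stop@b0
  join b7 pred b5: b5→b3 stop@b0
  DF(b0)=∅
  DF(b1)={b3}
  DF(b2)=∅
  DF(b3)={b3,b7}
  DF(b4)=∅
  DF(b5)={b3,b7}
  DF(b6)=∅
  DF(b7)=∅

DF(b1) = ["b3"]

Answer: ["b3"]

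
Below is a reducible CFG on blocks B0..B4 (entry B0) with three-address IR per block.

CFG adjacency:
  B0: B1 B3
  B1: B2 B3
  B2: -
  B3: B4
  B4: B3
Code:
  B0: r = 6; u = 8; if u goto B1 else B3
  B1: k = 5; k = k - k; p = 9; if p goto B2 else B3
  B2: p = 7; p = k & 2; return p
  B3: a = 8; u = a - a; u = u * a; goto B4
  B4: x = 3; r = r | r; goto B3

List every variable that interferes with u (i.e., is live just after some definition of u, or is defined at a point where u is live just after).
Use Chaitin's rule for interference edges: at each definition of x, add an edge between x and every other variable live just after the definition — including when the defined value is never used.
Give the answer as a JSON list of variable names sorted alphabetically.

Answer: ["a", "r"]

Working:
Block summaries:
  B0: {r,u} / ∅
  B1: {k,p} / ∅
  B2: {p} / {k}
  B3: {a,u} / ∅
  B4: {r,x} / {r}

Live sets:
  live B0: ∅→{r}
  live B1: {r}→{k,r}
  live B2: {k}→∅
  live B3: {r}→{r}
  live B4: {r}→{r}

Interfere edges:
  a↔{r,u}
  k↔{p,r}
  p↔{k,r}
  r↔{a,k,p,u,x}
  u↔{a,r}
  x↔{r}

N(u) = ["a", "r"]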